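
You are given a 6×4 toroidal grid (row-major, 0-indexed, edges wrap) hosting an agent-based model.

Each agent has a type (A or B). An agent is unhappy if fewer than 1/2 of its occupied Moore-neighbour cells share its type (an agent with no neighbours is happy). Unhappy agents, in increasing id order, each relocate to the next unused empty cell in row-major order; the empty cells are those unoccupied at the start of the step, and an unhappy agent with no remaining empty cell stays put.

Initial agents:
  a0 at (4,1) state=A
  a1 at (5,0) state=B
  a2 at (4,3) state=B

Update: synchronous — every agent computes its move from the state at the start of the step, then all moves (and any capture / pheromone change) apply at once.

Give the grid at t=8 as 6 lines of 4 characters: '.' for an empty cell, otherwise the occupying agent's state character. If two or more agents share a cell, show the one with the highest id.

t=1: a0@(0,0):A a1@(5,0):B a2@(4,3):B
t=2: a0@(0,1):A a1@(5,0):B a2@(4,3):B
t=3: a0@(0,0):A a1@(5,0):B a2@(4,3):B
t=4: a0@(0,1):A a1@(5,0):B a2@(4,3):B
t=5: a0@(0,0):A a1@(5,0):B a2@(4,3):B
t=6: a0@(0,1):A a1@(5,0):B a2@(4,3):B
t=7: a0@(0,0):A a1@(5,0):B a2@(4,3):B
t=8: a0@(0,1):A a1@(5,0):B a2@(4,3):B

.A..
....
....
....
...B
B...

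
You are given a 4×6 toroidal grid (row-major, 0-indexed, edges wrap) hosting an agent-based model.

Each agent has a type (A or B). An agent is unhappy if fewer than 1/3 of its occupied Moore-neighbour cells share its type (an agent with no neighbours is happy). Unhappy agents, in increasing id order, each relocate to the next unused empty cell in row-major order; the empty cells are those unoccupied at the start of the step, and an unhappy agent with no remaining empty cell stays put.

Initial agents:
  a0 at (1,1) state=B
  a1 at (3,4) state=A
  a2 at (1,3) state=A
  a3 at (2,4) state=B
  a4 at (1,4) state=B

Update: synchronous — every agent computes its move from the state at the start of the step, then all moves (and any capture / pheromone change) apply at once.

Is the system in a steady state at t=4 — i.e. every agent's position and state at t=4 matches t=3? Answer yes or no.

yes

t=1: a0@(1,1):B a1@(0,0):A a2@(0,1):A a3@(2,4):B a4@(1,4):B
t=2: a0@(0,2):B a1@(0,0):A a2@(0,1):A a3@(2,4):B a4@(1,4):B
t=3: a0@(0,3):B a1@(0,0):A a2@(0,1):A a3@(2,4):B a4@(1,4):B
t=4: (unchanged — steady state)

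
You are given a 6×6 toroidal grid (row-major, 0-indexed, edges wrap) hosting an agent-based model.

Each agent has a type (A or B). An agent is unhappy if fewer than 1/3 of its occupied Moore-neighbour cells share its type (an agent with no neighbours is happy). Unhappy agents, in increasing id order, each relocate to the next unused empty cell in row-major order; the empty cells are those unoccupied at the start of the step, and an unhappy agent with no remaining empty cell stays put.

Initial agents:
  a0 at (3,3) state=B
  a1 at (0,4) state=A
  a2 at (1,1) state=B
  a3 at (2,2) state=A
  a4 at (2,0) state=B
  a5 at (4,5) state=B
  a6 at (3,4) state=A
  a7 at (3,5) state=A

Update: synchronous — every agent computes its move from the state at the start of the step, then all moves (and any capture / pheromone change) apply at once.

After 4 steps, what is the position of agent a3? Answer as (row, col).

t=1: a0@(0,0):B a1@(0,4):A a2@(1,1):B a3@(0,1):A a4@(2,0):B a5@(0,2):B a6@(3,4):A a7@(3,5):A
t=2: a0@(0,0):B a1@(0,4):A a2@(1,1):B a3@(0,3):A a4@(2,0):B a5@(0,2):B a6@(3,4):A a7@(3,5):A
t=3: (unchanged — steady state)

(0, 3)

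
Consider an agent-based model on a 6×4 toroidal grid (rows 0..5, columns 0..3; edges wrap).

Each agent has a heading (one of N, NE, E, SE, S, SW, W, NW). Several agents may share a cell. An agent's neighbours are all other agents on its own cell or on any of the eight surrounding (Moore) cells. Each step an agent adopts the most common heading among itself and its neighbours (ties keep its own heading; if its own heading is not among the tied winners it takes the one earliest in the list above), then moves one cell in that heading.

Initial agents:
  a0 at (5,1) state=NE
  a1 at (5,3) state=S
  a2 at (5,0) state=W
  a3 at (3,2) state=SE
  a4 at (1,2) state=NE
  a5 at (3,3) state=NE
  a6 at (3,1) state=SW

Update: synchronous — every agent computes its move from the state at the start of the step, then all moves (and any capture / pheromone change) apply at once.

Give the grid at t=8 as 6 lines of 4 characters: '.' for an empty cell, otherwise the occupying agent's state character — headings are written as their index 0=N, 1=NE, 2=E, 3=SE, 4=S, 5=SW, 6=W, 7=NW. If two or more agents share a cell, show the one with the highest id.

t=1: a0@(4,2):NE a1@(0,3):S a2@(5,3):W a3@(4,3):SE a4@(0,3):NE a5@(2,0):NE a6@(4,0):SW
t=2: a0@(3,3):NE a1@(1,3):S a2@(4,0):NE a3@(5,0):SE a4@(5,0):NE a5@(1,1):NE a6@(5,3):SW
t=3: a0@(2,0):NE a1@(2,3):S a2@(3,1):NE a3@(4,1):NE a4@(4,1):NE a5@(0,2):NE a6@(4,0):NE
t=4: a0@(1,1):NE a1@(3,3):S a2@(2,2):NE a3@(3,2):NE a4@(3,2):NE a5@(5,3):NE a6@(3,1):NE
t=5: a0@(0,2):NE a1@(2,0):NE a2@(1,3):NE a3@(2,3):NE a4@(2,3):NE a5@(4,0):NE a6@(2,2):NE
t=6: a0@(5,3):NE a1@(1,1):NE a2@(0,0):NE a3@(1,0):NE a4@(1,0):NE a5@(3,1):NE a6@(1,3):NE
t=7: a0@(4,0):NE a1@(0,2):NE a2@(5,1):NE a3@(0,1):NE a4@(0,1):NE a5@(2,2):NE a6@(0,0):NE
t=8: a0@(3,1):NE a1@(5,3):NE a2@(4,2):NE a3@(5,2):NE a4@(5,2):NE a5@(1,3):NE a6@(5,1):NE

....
...1
....
.1..
..1.
.111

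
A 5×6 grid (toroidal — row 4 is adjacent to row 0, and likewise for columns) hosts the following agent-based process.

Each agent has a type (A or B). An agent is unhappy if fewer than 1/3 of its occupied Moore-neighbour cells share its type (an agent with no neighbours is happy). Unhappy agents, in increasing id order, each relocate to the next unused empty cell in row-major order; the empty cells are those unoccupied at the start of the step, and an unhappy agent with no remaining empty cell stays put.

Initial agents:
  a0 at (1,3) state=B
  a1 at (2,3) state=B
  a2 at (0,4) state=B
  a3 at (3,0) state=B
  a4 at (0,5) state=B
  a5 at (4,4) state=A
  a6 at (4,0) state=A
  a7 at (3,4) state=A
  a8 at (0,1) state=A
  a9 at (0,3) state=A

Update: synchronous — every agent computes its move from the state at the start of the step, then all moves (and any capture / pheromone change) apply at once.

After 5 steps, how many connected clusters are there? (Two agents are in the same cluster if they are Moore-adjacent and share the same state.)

3

t=1: a0@(1,3):B a1@(2,3):B a2@(0,4):B a3@(0,0):B a4@(0,5):B a5@(4,4):A a6@(4,0):A a7@(3,4):A a8@(0,1):A a9@(0,3):A
t=2: (unchanged — steady state)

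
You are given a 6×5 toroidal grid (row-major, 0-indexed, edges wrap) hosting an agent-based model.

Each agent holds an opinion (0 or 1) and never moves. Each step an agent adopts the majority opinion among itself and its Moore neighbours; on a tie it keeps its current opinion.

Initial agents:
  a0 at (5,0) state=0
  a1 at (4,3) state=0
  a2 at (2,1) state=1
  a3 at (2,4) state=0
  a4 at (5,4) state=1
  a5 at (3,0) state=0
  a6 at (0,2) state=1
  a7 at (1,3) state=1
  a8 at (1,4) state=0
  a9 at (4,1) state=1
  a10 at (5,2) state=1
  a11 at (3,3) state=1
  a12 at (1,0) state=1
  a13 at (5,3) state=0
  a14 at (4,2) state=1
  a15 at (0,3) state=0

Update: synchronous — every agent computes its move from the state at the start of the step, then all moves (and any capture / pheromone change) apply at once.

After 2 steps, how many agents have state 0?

4

t=1: a0@(5,0):1 a1@(4,3):1 a2@(2,1):1 a3@(2,4):0 a4@(5,4):0 a5@(3,0):0 a6@(0,2):1 a7@(1,3):0 a8@(1,4):0 a9@(4,1):1 a10@(5,2):1 a11@(3,3):1 a12@(1,0):1 a13@(5,3):1 a14@(4,2):1 a15@(0,3):1
t=2: a0@(5,0):1 a1@(4,3):1 a2@(2,1):1 a3@(2,4):0 a4@(5,4):1 a5@(3,0):0 a6@(0,2):1 a7@(1,3):0 a8@(1,4):0 a9@(4,1):1 a10@(5,2):1 a11@(3,3):1 a12@(1,0):1 a13@(5,3):1 a14@(4,2):1 a15@(0,3):1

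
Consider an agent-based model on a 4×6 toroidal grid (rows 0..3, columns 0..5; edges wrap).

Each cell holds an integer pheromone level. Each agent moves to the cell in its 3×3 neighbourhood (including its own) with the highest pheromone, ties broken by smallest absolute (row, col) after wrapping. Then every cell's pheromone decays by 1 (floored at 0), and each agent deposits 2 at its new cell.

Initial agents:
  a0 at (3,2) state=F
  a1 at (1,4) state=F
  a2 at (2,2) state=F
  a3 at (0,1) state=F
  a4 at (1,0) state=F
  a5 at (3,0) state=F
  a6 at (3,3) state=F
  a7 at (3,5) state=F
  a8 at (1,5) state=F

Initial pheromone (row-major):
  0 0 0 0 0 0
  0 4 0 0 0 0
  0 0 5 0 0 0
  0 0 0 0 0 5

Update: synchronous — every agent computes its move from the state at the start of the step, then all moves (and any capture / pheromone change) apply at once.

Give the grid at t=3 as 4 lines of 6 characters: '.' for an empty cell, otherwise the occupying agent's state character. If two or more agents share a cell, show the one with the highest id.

t=1: a0@(2,2) a1@(0,3) a2@(2,2) a3@(1,1) a4@(1,1) a5@(3,5) a6@(2,2) a7@(3,5) a8@(0,0) | pheromone: 2 0 0 2 0 0 / 0 7 0 0 0 0 / 0 0 10 0 0 0 / 0 0 0 0 0 8
t=2: a0@(2,2) a1@(0,3) a2@(2,2) a3@(2,2) a4@(2,2) a5@(3,5) a6@(2,2) a7@(3,5) a8@(3,5) | pheromone: 1 0 0 3 0 0 / 0 6 0 0 0 0 / 0 0 19 0 0 0 / 0 0 0 0 0 13
t=3: a0@(2,2) a1@(0,3) a2@(2,2) a3@(2,2) a4@(2,2) a5@(3,5) a6@(2,2) a7@(3,5) a8@(3,5) | pheromone: 0 0 0 4 0 0 / 0 5 0 0 0 0 / 0 0 28 0 0 0 / 0 0 0 0 0 18

...F..
......
..F...
.....F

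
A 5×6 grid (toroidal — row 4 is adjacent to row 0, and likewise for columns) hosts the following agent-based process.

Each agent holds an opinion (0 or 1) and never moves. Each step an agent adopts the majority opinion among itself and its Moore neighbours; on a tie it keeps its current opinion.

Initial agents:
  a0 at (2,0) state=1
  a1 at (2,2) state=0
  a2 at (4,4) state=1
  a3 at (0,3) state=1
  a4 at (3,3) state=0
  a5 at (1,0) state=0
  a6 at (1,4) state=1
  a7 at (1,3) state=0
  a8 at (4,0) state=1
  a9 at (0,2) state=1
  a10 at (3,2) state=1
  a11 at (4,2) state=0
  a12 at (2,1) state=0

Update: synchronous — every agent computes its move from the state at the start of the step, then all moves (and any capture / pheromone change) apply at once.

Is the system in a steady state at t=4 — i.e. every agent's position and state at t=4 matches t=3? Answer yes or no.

t=1: a0@(2,0):0 a1@(2,2):0 a2@(4,4):1 a3@(0,3):1 a4@(3,3):0 a5@(1,0):0 a6@(1,4):1 a7@(1,3):1 a8@(4,0):1 a9@(0,2):1 a10@(3,2):0 a11@(4,2):1 a12@(2,1):0
t=2: (unchanged — steady state)

yes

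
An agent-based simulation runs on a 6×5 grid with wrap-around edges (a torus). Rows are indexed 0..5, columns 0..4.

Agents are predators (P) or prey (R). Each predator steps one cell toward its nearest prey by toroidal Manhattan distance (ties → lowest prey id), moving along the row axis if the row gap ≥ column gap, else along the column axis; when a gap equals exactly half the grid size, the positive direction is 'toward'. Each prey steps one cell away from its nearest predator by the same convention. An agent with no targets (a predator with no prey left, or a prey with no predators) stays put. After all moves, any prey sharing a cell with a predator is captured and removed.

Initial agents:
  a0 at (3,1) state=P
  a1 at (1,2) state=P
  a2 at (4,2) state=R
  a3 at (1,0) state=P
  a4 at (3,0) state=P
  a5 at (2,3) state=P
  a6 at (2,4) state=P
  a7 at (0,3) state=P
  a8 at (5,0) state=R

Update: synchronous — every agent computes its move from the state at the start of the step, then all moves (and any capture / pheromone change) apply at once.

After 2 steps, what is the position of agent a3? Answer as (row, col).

(0, 1)

t=1: a0@(4,1):P a1@(2,2):P a2@(5,2):R a3@(0,0):P a4@(4,0):P a5@(3,3):P a6@(3,4):P a7@(5,3):P
t=2: a0@(5,1):P a1@(3,2):P a3@(0,1):P a4@(4,1):P a5@(4,3):P a6@(4,4):P a7@(5,2):P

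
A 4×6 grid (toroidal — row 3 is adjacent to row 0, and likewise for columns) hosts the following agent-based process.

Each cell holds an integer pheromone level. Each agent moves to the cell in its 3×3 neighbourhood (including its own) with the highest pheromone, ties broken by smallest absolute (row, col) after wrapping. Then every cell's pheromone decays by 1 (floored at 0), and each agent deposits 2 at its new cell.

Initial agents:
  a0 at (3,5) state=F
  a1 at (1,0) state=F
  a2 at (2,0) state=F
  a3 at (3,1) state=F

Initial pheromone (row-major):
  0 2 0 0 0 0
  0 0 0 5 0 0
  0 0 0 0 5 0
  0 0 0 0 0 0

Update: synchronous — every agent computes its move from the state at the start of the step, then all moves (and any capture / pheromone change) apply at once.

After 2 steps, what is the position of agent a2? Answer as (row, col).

(0, 1)

t=1: a0@(2,4) a1@(0,1) a2@(1,0) a3@(0,1) | pheromone: 0 5 0 0 0 0 / 2 0 0 4 0 0 / 0 0 0 0 6 0 / 0 0 0 0 0 0
t=2: a0@(2,4) a1@(0,1) a2@(0,1) a3@(0,1) | pheromone: 0 10 0 0 0 0 / 1 0 0 3 0 0 / 0 0 0 0 7 0 / 0 0 0 0 0 0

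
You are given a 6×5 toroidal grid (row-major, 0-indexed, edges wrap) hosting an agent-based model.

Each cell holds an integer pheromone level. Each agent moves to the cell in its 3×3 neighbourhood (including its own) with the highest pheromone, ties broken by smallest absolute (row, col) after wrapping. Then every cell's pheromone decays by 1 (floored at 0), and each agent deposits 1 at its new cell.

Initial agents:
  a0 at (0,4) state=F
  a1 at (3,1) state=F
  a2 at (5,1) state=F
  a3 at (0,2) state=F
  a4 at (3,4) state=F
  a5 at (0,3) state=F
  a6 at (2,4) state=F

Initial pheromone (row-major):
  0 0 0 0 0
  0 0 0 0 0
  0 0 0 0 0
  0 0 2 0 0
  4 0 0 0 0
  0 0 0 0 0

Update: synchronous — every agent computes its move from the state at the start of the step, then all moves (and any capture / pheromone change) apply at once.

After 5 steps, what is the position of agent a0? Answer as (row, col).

(0, 0)

t=1: a0@(0,0) a1@(4,0) a2@(4,0) a3@(0,1) a4@(4,0) a5@(0,2) a6@(1,0) | pheromone: 1 1 1 0 0 / 1 0 0 0 0 / 0 0 0 0 0 / 0 0 1 0 0 / 6 0 0 0 0 / 0 0 0 0 0
t=2: a0@(0,0) a1@(4,0) a2@(4,0) a3@(0,0) a4@(4,0) a5@(0,1) a6@(0,0) | pheromone: 3 1 0 0 0 / 0 0 0 0 0 / 0 0 0 0 0 / 0 0 0 0 0 / 8 0 0 0 0 / 0 0 0 0 0
t=3: a0@(0,0) a1@(4,0) a2@(4,0) a3@(0,0) a4@(4,0) a5@(0,0) a6@(0,0) | pheromone: 6 0 0 0 0 / 0 0 0 0 0 / 0 0 0 0 0 / 0 0 0 0 0 / 10 0 0 0 0 / 0 0 0 0 0
t=4: a0@(0,0) a1@(4,0) a2@(4,0) a3@(0,0) a4@(4,0) a5@(0,0) a6@(0,0) | pheromone: 9 0 0 0 0 / 0 0 0 0 0 / 0 0 0 0 0 / 0 0 0 0 0 / 12 0 0 0 0 / 0 0 0 0 0
t=5: a0@(0,0) a1@(4,0) a2@(4,0) a3@(0,0) a4@(4,0) a5@(0,0) a6@(0,0) | pheromone: 12 0 0 0 0 / 0 0 0 0 0 / 0 0 0 0 0 / 0 0 0 0 0 / 14 0 0 0 0 / 0 0 0 0 0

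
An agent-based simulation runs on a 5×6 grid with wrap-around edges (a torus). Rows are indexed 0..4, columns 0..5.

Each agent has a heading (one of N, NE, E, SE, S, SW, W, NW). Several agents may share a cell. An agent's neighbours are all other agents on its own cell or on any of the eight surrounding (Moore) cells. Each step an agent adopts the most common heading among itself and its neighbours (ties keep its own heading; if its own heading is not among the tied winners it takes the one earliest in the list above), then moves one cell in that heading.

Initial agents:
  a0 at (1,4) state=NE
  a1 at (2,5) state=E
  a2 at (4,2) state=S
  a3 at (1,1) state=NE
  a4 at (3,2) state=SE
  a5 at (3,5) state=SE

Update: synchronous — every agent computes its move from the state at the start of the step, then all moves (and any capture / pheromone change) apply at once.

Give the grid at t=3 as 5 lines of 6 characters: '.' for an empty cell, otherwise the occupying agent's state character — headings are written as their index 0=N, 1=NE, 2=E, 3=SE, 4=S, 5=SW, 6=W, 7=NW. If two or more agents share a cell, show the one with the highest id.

......
..3..3
..4...
.1..1.
......

t=1: a0@(0,5):NE a1@(2,0):E a2@(0,2):S a3@(0,2):NE a4@(4,3):SE a5@(4,0):SE
t=2: a0@(4,0):NE a1@(2,1):E a2@(1,2):S a3@(4,3):NE a4@(0,4):SE a5@(0,1):SE
t=3: a0@(3,1):NE a1@(2,2):E a2@(2,2):S a3@(3,4):NE a4@(1,5):SE a5@(1,2):SE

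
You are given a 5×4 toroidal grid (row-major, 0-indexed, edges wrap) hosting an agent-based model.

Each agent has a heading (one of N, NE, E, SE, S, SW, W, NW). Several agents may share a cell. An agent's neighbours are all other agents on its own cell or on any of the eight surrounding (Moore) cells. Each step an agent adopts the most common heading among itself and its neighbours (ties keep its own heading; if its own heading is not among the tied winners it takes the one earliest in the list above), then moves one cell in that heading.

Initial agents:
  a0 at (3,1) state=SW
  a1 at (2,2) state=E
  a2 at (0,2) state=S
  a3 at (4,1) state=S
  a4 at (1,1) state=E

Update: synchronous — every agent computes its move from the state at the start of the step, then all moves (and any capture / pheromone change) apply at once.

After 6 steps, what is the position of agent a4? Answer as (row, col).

t=1: a0@(4,0):SW a1@(2,3):E a2@(1,2):S a3@(0,1):S a4@(1,2):E
t=2: a0@(0,3):SW a1@(2,0):E a2@(2,2):S a3@(1,1):S a4@(1,3):E
t=3: a0@(1,2):SW a1@(2,1):E a2@(3,2):S a3@(2,1):S a4@(1,0):E
t=4: a0@(2,1):SW a1@(2,2):E a2@(4,2):S a3@(3,1):S a4@(1,1):E
t=5: a0@(2,2):E a1@(2,3):E a2@(0,2):S a3@(4,1):S a4@(1,2):E
t=6: a0@(2,3):E a1@(2,0):E a2@(1,2):S a3@(0,1):S a4@(1,3):E

(1, 3)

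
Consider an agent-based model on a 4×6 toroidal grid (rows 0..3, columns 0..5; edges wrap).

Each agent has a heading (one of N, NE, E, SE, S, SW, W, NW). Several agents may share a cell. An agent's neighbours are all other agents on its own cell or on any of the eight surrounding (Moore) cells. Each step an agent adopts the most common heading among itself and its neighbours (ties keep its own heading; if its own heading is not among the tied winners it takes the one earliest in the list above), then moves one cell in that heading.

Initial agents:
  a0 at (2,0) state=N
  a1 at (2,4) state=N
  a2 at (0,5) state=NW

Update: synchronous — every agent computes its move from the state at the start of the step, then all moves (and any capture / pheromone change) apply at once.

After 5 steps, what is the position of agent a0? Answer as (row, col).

(1, 0)

t=1: a0@(1,0):N a1@(1,4):N a2@(3,4):NW
t=2: a0@(0,0):N a1@(0,4):N a2@(2,3):NW
t=3: a0@(3,0):N a1@(3,4):N a2@(1,2):NW
t=4: a0@(2,0):N a1@(2,4):N a2@(0,1):NW
t=5: a0@(1,0):N a1@(1,4):N a2@(3,0):NW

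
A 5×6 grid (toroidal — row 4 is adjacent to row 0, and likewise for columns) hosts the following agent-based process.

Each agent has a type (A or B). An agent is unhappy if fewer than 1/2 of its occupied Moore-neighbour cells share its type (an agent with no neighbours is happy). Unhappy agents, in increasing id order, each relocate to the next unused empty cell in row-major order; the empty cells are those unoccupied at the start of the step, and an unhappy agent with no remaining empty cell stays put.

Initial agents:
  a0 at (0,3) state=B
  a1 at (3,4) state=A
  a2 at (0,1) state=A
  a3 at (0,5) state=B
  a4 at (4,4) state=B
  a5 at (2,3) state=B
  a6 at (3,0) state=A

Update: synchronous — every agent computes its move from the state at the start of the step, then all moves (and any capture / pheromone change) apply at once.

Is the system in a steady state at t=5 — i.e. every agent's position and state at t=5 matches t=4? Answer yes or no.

yes

t=1: a0@(0,3):B a1@(0,0):A a2@(0,1):A a3@(0,5):B a4@(4,4):B a5@(0,2):B a6@(3,0):A
t=2: (unchanged — steady state)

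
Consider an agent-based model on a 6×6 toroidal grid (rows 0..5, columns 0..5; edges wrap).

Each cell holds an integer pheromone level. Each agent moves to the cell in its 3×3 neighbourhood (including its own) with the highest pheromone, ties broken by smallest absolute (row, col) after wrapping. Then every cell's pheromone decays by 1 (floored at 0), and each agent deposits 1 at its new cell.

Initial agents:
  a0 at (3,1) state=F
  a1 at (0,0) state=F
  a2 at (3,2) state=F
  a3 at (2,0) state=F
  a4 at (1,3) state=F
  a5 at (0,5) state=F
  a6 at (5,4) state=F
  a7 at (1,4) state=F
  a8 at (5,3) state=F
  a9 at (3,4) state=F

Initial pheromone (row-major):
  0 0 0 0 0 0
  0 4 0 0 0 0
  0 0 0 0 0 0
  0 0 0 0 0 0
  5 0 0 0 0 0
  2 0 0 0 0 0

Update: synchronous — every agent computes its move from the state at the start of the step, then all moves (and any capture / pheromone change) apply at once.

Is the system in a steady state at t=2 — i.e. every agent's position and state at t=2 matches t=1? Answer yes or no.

t=1: a0@(4,0) a1@(1,1) a2@(2,1) a3@(1,1) a4@(0,2) a5@(5,0) a6@(0,3) a7@(0,3) a8@(0,2) a9@(2,3) | pheromone: 0 0 2 2 0 0 / 0 5 0 0 0 0 / 0 1 0 1 0 0 / 0 0 0 0 0 0 / 5 0 0 0 0 0 / 2 0 0 0 0 0
t=2: a0@(4,0) a1@(1,1) a2@(1,1) a3@(1,1) a4@(1,1) a5@(4,0) a6@(0,2) a7@(0,2) a8@(1,1) a9@(2,3) | pheromone: 0 0 3 1 0 0 / 0 9 0 0 0 0 / 0 0 0 1 0 0 / 0 0 0 0 0 0 / 6 0 0 0 0 0 / 1 0 0 0 0 0

no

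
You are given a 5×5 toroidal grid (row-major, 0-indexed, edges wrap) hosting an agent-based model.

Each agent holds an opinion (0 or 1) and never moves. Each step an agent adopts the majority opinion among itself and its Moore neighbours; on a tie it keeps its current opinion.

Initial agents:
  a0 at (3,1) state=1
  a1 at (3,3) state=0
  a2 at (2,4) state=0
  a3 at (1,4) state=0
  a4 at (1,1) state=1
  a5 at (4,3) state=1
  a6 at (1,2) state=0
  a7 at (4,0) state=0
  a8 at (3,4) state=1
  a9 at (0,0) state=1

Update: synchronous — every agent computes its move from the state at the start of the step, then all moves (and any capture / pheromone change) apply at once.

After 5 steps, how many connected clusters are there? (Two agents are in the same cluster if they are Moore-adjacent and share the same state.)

t=1: a0@(3,1):1 a1@(3,3):0 a2@(2,4):0 a3@(1,4):0 a4@(1,1):1 a5@(4,3):1 a6@(1,2):0 a7@(4,0):1 a8@(3,4):0 a9@(0,0):1
t=2: a0@(3,1):1 a1@(3,3):0 a2@(2,4):0 a3@(1,4):0 a4@(1,1):1 a5@(4,3):0 a6@(1,2):0 a7@(4,0):1 a8@(3,4):0 a9@(0,0):1
t=3: (unchanged — steady state)

3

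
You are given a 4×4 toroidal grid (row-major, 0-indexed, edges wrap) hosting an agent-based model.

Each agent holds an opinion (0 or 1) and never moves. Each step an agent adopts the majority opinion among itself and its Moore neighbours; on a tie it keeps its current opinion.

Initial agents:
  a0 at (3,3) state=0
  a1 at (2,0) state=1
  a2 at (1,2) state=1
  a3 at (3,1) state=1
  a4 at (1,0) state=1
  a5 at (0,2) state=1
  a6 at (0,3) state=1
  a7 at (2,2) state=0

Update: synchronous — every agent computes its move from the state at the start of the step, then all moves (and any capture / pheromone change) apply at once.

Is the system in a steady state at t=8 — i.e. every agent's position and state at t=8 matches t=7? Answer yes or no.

t=1: a0@(3,3):1 a1@(2,0):1 a2@(1,2):1 a3@(3,1):1 a4@(1,0):1 a5@(0,2):1 a6@(0,3):1 a7@(2,2):0
t=2: a0@(3,3):1 a1@(2,0):1 a2@(1,2):1 a3@(3,1):1 a4@(1,0):1 a5@(0,2):1 a6@(0,3):1 a7@(2,2):1
t=3: (unchanged — steady state)

yes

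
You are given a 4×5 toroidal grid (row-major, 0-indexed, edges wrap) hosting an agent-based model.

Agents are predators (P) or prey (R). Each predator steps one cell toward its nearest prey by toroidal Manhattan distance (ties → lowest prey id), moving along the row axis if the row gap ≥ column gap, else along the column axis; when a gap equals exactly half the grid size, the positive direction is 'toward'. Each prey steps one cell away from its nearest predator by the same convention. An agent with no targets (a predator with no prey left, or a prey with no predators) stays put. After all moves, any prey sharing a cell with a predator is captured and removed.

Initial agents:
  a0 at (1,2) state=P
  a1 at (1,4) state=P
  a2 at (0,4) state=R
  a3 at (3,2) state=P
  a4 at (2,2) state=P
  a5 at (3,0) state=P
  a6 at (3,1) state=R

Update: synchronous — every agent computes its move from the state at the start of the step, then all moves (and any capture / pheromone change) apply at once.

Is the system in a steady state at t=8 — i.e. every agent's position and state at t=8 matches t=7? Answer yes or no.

yes

t=1: a0@(1,3):P a1@(0,4):P a2@(3,4):R a3@(3,1):P a4@(3,2):P a5@(3,1):P a6@(3,0):R
t=2: a0@(2,3):P a1@(3,4):P a2@(2,4):R a3@(3,0):P a4@(3,3):P a5@(3,0):P
t=3: a0@(2,4):P a1@(2,4):P a3@(2,0):P a4@(2,3):P a5@(2,0):P
t=4: (unchanged — steady state)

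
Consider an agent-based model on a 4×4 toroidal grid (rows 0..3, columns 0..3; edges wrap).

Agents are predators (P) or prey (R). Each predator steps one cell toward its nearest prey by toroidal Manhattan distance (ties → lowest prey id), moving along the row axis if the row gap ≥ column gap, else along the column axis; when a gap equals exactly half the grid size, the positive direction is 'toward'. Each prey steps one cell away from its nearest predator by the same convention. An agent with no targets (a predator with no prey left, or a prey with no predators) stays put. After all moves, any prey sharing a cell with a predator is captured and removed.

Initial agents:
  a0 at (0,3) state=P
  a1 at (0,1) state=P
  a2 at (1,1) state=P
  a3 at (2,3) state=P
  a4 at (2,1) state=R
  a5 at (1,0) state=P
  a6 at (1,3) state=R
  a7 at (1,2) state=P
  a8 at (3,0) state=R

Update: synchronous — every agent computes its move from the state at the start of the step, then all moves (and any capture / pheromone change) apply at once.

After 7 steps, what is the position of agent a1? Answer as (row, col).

(3, 1)

t=1: a0@(1,3):P a1@(1,1):P a2@(2,1):P a3@(1,3):P a4@(3,1):R a5@(1,3):P a6@(2,3):R a7@(1,3):P a8@(2,0):R
t=2: a0@(2,3):P a1@(2,1):P a2@(3,1):P a3@(2,3):P a4@(0,1):R a5@(2,3):P a6@(3,3):R a7@(2,3):P
t=3: a0@(3,3):P a1@(3,1):P a2@(0,1):P a3@(3,3):P a4@(1,1):R a5@(3,3):P a6@(0,3):R a7@(3,3):P
t=4: a0@(0,3):P a1@(0,1):P a2@(1,1):P a3@(0,3):P a4@(2,1):R a5@(0,3):P a6@(1,3):R a7@(0,3):P
t=5: a0@(1,3):P a1@(1,1):P a2@(2,1):P a3@(1,3):P a4@(3,1):R a5@(1,3):P a6@(2,3):R a7@(1,3):P
t=6: a0@(2,3):P a1@(2,1):P a2@(3,1):P a3@(2,3):P a4@(0,1):R a5@(2,3):P a6@(3,3):R a7@(2,3):P
t=7: a0@(3,3):P a1@(3,1):P a2@(0,1):P a3@(3,3):P a4@(1,1):R a5@(3,3):P a6@(0,3):R a7@(3,3):P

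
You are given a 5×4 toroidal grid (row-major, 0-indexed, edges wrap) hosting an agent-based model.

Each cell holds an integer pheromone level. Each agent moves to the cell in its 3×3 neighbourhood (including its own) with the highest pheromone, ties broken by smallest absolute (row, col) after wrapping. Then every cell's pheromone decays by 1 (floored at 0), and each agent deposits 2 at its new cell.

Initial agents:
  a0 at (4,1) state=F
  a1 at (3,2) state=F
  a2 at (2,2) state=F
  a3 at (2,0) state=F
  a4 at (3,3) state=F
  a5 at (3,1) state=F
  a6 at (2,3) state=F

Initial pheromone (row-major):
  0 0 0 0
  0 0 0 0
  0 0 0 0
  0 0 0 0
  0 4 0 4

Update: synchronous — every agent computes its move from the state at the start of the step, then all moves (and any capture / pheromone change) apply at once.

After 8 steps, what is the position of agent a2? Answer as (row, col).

t=1: a0@(4,1) a1@(4,1) a2@(1,1) a3@(1,0) a4@(4,3) a5@(4,1) a6@(1,0) | pheromone: 0 0 0 0 / 4 2 0 0 / 0 0 0 0 / 0 0 0 0 / 0 9 0 5
t=2: a0@(4,1) a1@(4,1) a2@(1,0) a3@(1,0) a4@(4,3) a5@(4,1) a6@(1,0) | pheromone: 0 0 0 0 / 9 1 0 0 / 0 0 0 0 / 0 0 0 0 / 0 14 0 6
t=3: a0@(4,1) a1@(4,1) a2@(1,0) a3@(1,0) a4@(4,3) a5@(4,1) a6@(1,0) | pheromone: 0 0 0 0 / 14 0 0 0 / 0 0 0 0 / 0 0 0 0 / 0 19 0 7
t=4: a0@(4,1) a1@(4,1) a2@(1,0) a3@(1,0) a4@(4,3) a5@(4,1) a6@(1,0) | pheromone: 0 0 0 0 / 19 0 0 0 / 0 0 0 0 / 0 0 0 0 / 0 24 0 8
t=5: a0@(4,1) a1@(4,1) a2@(1,0) a3@(1,0) a4@(4,3) a5@(4,1) a6@(1,0) | pheromone: 0 0 0 0 / 24 0 0 0 / 0 0 0 0 / 0 0 0 0 / 0 29 0 9
t=6: a0@(4,1) a1@(4,1) a2@(1,0) a3@(1,0) a4@(4,3) a5@(4,1) a6@(1,0) | pheromone: 0 0 0 0 / 29 0 0 0 / 0 0 0 0 / 0 0 0 0 / 0 34 0 10
t=7: a0@(4,1) a1@(4,1) a2@(1,0) a3@(1,0) a4@(4,3) a5@(4,1) a6@(1,0) | pheromone: 0 0 0 0 / 34 0 0 0 / 0 0 0 0 / 0 0 0 0 / 0 39 0 11
t=8: a0@(4,1) a1@(4,1) a2@(1,0) a3@(1,0) a4@(4,3) a5@(4,1) a6@(1,0) | pheromone: 0 0 0 0 / 39 0 0 0 / 0 0 0 0 / 0 0 0 0 / 0 44 0 12

(1, 0)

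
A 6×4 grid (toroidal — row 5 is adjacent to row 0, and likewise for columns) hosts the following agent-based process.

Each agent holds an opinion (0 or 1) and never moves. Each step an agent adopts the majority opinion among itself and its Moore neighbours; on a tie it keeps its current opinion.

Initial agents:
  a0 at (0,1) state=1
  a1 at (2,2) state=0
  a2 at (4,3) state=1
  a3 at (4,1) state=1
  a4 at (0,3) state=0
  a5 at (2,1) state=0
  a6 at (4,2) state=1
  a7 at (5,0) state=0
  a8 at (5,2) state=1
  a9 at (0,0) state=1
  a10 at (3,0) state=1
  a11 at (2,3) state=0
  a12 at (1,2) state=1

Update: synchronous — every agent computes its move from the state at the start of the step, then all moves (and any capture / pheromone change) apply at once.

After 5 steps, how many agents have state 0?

4

t=1: a0@(0,1):1 a1@(2,2):0 a2@(4,3):1 a3@(4,1):1 a4@(0,3):1 a5@(2,1):0 a6@(4,2):1 a7@(5,0):1 a8@(5,2):1 a9@(0,0):1 a10@(3,0):1 a11@(2,3):0 a12@(1,2):0
t=2: (unchanged — steady state)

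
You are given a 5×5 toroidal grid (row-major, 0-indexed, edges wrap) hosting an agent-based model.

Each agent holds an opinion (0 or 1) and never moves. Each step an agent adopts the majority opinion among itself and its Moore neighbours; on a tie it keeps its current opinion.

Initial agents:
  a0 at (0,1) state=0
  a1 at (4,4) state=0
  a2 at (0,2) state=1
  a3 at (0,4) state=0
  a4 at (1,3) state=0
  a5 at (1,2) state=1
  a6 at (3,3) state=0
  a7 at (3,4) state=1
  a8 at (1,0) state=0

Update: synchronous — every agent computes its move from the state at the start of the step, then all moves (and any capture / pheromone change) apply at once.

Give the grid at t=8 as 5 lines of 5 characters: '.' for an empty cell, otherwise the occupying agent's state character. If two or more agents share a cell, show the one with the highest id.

.01.0
0.10.
.....
...00
....0

t=1: a0@(0,1):0 a1@(4,4):0 a2@(0,2):1 a3@(0,4):0 a4@(1,3):0 a5@(1,2):1 a6@(3,3):0 a7@(3,4):0 a8@(1,0):0
t=2: (unchanged — steady state)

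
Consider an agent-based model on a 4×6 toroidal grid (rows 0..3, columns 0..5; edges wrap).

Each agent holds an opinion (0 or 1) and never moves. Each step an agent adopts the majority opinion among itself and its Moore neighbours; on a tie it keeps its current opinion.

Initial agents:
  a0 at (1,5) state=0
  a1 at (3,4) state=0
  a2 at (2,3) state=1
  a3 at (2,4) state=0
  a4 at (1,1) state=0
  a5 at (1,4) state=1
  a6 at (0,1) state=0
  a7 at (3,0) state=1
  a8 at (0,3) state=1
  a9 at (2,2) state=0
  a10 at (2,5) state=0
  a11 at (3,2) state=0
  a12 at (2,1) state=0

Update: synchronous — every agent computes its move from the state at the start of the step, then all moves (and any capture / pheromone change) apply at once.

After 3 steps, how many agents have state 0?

13

t=1: a0@(1,5):0 a1@(3,4):0 a2@(2,3):0 a3@(2,4):0 a4@(1,1):0 a5@(1,4):1 a6@(0,1):0 a7@(3,0):0 a8@(0,3):1 a9@(2,2):0 a10@(2,5):0 a11@(3,2):0 a12@(2,1):0
t=2: a0@(1,5):0 a1@(3,4):0 a2@(2,3):0 a3@(2,4):0 a4@(1,1):0 a5@(1,4):0 a6@(0,1):0 a7@(3,0):0 a8@(0,3):1 a9@(2,2):0 a10@(2,5):0 a11@(3,2):0 a12@(2,1):0
t=3: a0@(1,5):0 a1@(3,4):0 a2@(2,3):0 a3@(2,4):0 a4@(1,1):0 a5@(1,4):0 a6@(0,1):0 a7@(3,0):0 a8@(0,3):0 a9@(2,2):0 a10@(2,5):0 a11@(3,2):0 a12@(2,1):0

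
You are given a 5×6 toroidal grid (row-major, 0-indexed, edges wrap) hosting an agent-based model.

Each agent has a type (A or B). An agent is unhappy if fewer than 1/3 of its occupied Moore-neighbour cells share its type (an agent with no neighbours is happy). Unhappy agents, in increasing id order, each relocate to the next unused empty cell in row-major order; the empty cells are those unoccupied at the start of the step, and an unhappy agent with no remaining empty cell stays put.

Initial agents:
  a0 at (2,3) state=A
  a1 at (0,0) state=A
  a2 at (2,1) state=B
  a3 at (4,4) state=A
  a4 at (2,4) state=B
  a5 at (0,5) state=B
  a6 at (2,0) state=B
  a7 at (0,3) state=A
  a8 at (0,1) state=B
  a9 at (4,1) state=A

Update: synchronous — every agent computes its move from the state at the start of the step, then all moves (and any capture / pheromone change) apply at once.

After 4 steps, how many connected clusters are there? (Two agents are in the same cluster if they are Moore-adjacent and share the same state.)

2

t=1: a0@(0,2):A a1@(0,0):A a2@(2,1):B a3@(4,4):A a4@(0,4):B a5@(1,0):B a6@(2,0):B a7@(0,3):A a8@(1,1):B a9@(4,1):A
t=2: a0@(0,2):A a1@(0,0):A a2@(2,1):B a3@(4,4):A a4@(0,1):B a5@(1,0):B a6@(2,0):B a7@(0,3):A a8@(1,1):B a9@(4,1):A
t=3: a0@(0,2):A a1@(0,4):A a2@(2,1):B a3@(4,4):A a4@(0,1):B a5@(1,0):B a6@(2,0):B a7@(0,3):A a8@(1,1):B a9@(4,1):A
t=4: (unchanged — steady state)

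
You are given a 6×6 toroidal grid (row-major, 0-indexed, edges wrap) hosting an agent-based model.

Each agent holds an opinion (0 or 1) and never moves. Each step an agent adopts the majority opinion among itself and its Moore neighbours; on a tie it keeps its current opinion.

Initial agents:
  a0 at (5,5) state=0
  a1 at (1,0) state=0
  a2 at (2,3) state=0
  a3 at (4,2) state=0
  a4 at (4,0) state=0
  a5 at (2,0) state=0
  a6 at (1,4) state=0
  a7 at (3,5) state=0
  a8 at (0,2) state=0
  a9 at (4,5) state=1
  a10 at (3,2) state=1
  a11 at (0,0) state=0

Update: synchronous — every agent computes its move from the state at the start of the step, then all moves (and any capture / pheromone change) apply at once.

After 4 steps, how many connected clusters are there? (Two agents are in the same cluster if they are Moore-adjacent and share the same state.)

3

t=1: a0@(5,5):0 a1@(1,0):0 a2@(2,3):0 a3@(4,2):0 a4@(4,0):0 a5@(2,0):0 a6@(1,4):0 a7@(3,5):0 a8@(0,2):0 a9@(4,5):0 a10@(3,2):0 a11@(0,0):0
t=2: (unchanged — steady state)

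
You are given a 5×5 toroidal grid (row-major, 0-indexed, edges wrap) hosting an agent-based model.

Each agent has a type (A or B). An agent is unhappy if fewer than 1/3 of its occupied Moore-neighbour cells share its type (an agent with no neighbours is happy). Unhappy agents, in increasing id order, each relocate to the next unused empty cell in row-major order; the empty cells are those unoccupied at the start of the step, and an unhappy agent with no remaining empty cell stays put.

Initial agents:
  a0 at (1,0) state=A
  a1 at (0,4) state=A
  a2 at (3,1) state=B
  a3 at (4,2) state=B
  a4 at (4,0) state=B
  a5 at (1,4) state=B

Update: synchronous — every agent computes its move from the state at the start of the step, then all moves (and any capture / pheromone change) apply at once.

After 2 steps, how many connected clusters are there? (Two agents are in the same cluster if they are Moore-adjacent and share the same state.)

2

t=1: a0@(1,0):A a1@(0,4):A a2@(3,1):B a3@(4,2):B a4@(4,0):B a5@(0,0):B
t=2: (unchanged — steady state)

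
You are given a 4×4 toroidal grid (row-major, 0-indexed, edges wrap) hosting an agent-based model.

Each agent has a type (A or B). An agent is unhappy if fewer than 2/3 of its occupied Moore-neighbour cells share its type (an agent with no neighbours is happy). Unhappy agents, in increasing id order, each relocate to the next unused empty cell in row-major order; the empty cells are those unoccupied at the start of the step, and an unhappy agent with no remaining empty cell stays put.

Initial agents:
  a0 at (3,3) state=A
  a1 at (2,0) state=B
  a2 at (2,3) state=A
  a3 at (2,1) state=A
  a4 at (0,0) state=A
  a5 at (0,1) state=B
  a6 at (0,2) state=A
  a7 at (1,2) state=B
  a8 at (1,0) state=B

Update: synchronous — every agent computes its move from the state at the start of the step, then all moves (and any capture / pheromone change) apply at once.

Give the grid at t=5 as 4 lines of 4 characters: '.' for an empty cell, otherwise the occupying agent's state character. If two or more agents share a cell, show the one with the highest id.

t=1: a0@(3,3):A a1@(0,3):B a2@(1,1):A a3@(1,3):A a4@(2,2):A a5@(3,0):B a6@(3,1):A a7@(3,2):B a8@(1,0):B
t=2: a0@(0,0):A a1@(0,1):B a2@(0,2):A a3@(1,2):A a4@(2,2):A a5@(2,0):B a6@(2,1):A a7@(2,3):B a8@(1,0):B
t=3: a0@(0,3):A a1@(1,1):B a2@(1,3):A a3@(3,0):A a4@(2,2):A a5@(2,0):B a6@(3,1):A a7@(3,2):B a8@(3,3):B
t=4: a0@(0,0):A a1@(0,1):B a2@(1,3):A a3@(0,2):A a4@(1,0):A a5@(1,2):B a6@(2,1):A a7@(2,3):B a8@(3,3):B
t=5: a0@(0,3):A a1@(1,1):B a2@(2,0):A a3@(2,2):A a4@(3,0):A a5@(3,1):B a6@(3,2):A a7@(2,3):B a8@(3,3):B

...A
.B..
A.AB
ABAB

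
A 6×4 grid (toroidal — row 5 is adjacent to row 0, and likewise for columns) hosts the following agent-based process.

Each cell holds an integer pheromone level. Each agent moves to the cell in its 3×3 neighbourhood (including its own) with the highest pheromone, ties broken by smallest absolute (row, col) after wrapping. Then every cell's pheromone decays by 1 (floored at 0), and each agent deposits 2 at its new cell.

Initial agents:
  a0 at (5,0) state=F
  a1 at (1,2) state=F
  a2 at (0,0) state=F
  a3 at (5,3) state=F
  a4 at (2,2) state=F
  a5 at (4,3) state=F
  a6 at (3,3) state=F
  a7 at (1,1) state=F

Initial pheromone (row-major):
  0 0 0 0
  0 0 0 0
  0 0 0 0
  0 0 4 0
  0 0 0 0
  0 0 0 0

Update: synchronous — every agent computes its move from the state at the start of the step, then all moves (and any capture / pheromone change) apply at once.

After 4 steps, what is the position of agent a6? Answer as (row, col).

(3, 2)

t=1: a0@(0,0) a1@(0,1) a2@(0,0) a3@(0,0) a4@(3,2) a5@(3,2) a6@(3,2) a7@(0,0) | pheromone: 8 2 0 0 / 0 0 0 0 / 0 0 0 0 / 0 0 9 0 / 0 0 0 0 / 0 0 0 0
t=2: a0@(0,0) a1@(0,0) a2@(0,0) a3@(0,0) a4@(3,2) a5@(3,2) a6@(3,2) a7@(0,0) | pheromone: 17 1 0 0 / 0 0 0 0 / 0 0 0 0 / 0 0 14 0 / 0 0 0 0 / 0 0 0 0
t=3: a0@(0,0) a1@(0,0) a2@(0,0) a3@(0,0) a4@(3,2) a5@(3,2) a6@(3,2) a7@(0,0) | pheromone: 26 0 0 0 / 0 0 0 0 / 0 0 0 0 / 0 0 19 0 / 0 0 0 0 / 0 0 0 0
t=4: a0@(0,0) a1@(0,0) a2@(0,0) a3@(0,0) a4@(3,2) a5@(3,2) a6@(3,2) a7@(0,0) | pheromone: 35 0 0 0 / 0 0 0 0 / 0 0 0 0 / 0 0 24 0 / 0 0 0 0 / 0 0 0 0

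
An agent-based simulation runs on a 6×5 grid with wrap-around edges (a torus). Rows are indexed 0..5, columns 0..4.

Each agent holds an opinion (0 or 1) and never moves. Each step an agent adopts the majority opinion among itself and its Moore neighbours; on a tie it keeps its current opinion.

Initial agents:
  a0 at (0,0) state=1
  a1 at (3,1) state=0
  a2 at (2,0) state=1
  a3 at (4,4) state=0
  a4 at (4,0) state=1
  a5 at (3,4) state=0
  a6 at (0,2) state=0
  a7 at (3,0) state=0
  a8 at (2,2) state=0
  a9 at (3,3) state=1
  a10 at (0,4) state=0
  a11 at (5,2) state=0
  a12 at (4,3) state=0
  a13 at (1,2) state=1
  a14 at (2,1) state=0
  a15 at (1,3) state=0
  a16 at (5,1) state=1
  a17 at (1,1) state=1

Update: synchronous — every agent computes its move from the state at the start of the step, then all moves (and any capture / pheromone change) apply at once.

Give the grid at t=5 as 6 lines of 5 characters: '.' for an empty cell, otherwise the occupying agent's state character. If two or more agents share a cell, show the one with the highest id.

0.0.0
.000.
000..
00.00
0..00
.00..

t=1: a0@(0,0):1 a1@(3,1):0 a2@(2,0):0 a3@(4,4):0 a4@(4,0):0 a5@(3,4):0 a6@(0,2):0 a7@(3,0):0 a8@(2,2):0 a9@(3,3):0 a10@(0,4):0 a11@(5,2):0 a12@(4,3):0 a13@(1,2):0 a14@(2,1):0 a15@(1,3):0 a16@(5,1):1 a17@(1,1):1
t=2: a0@(0,0):1 a1@(3,1):0 a2@(2,0):0 a3@(4,4):0 a4@(4,0):0 a5@(3,4):0 a6@(0,2):0 a7@(3,0):0 a8@(2,2):0 a9@(3,3):0 a10@(0,4):0 a11@(5,2):0 a12@(4,3):0 a13@(1,2):0 a14@(2,1):0 a15@(1,3):0 a16@(5,1):0 a17@(1,1):0
t=3: a0@(0,0):0 a1@(3,1):0 a2@(2,0):0 a3@(4,4):0 a4@(4,0):0 a5@(3,4):0 a6@(0,2):0 a7@(3,0):0 a8@(2,2):0 a9@(3,3):0 a10@(0,4):0 a11@(5,2):0 a12@(4,3):0 a13@(1,2):0 a14@(2,1):0 a15@(1,3):0 a16@(5,1):0 a17@(1,1):0
t=4: (unchanged — steady state)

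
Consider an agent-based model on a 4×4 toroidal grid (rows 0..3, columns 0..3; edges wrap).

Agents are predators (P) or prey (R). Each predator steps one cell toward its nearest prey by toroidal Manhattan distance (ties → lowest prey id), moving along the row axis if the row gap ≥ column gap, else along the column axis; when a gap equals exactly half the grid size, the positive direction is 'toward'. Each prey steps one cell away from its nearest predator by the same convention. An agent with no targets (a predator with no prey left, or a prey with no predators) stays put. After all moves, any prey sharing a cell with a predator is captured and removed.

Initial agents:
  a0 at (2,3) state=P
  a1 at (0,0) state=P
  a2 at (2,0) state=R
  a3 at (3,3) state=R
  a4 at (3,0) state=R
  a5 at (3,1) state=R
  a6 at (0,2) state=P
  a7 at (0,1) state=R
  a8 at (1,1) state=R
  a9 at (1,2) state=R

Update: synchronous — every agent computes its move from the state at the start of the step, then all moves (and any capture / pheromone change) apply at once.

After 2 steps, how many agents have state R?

t=1: a0@(2,0):P a1@(3,0):P a2@(2,1):R a3@(0,3):R a5@(2,1):R a6@(0,1):P a7@(0,2):R a8@(2,1):R a9@(2,2):R
t=2: a0@(2,1):P a1@(2,0):P a2@(2,2):R a3@(1,3):R a5@(2,2):R a6@(0,2):P a7@(0,3):R a8@(2,2):R

5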